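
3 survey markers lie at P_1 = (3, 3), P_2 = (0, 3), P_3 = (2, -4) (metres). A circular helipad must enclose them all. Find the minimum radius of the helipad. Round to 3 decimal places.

3.677

Side lengths²: P_1P_2² = 9, P_1P_3² = 50, P_2P_3² = 53.
Since P_2P_3² = 53 < 50 + 9 = 59, the triangle is acute, so the smallest enclosing circle is the circumcircle.
Circumcentre = (1.5, -5/14), r² = 1325/98.
r = √(1325/98) ≈ 3.677.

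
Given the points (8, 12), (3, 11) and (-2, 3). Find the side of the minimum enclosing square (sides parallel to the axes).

10

The bounding box has width 10 and height 9.
An axis-aligned square enclosing the set must have side ≥ max(width, height).
So the minimum side is max(10, 9) = 10.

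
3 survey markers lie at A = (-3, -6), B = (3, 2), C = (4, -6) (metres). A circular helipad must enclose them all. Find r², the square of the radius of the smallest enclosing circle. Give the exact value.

25.390625

Side lengths²: AB² = 100, AC² = 49, BC² = 65.
Since AB² = 100 < 65 + 49 = 114, the triangle is acute, so the smallest enclosing circle is the circumcircle.
Circumcentre = (0.5, -2.375), r² = 25.390625.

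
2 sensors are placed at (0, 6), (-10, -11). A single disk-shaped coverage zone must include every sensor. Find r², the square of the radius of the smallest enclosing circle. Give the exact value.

97.25

The smallest circle enclosing two points has them as diameter endpoints.
Centre = midpoint = (-5, -2.5); r² = |(0, 6)−(-10, -11)|²/4 = 389/4 = 97.25.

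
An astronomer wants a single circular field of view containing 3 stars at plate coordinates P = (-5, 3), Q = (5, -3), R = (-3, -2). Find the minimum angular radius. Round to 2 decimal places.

Side lengths²: PQ² = 136, PR² = 29, QR² = 65.
Since PQ² = 136 ≥ 65 + 29 = 94, the angle opposite PQ is not acute, so the smallest enclosing circle has PQ as diameter.
Centre = midpoint of PQ = (0, 0), r² = 136/4 = 34.
r = √34 ≈ 5.83.

5.83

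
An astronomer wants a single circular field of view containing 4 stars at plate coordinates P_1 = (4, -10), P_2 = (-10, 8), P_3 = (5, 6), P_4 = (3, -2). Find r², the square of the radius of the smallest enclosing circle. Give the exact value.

130

The farthest pair is P_1–P_2 with squared distance 520. The circle on this segment as diameter has centre (-3, -1) and r² = 520/4 = 130.
Check P_3: distance² to centre = 113 ≤ 130, so it lies inside.
All remaining points lie in this disk, and no smaller disk contains both endpoints, so this is the minimum enclosing circle.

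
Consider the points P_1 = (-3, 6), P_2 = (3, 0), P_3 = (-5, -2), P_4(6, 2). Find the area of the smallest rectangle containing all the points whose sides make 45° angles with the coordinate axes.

97.5

In coordinates u = x + y, v = x − y the rectangle is axis-aligned; the map (x,y)→(u,v) scales areas by 2.
u-values: 3, 3, -7, 8; range = 8 − (-7) = 15.
v-values: -9, 3, -3, 4; range = 4 − (-9) = 13.
Area = (15 × 13) / 2 = 97.5.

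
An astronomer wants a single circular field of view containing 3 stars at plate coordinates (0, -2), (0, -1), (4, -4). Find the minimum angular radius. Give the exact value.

2.5

Call the three points A, B, C in the order given.
Side lengths²: AB² = 1, AC² = 20, BC² = 25.
Since BC² = 25 ≥ 20 + 1 = 21, the angle opposite BC is not acute, so the smallest enclosing circle has BC as diameter.
Centre = midpoint of BC = (2, -2.5), r² = 25/4 = 6.25.
r = √(6.25) = 2.5.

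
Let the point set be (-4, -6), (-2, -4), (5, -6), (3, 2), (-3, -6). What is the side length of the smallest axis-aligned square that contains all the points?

The bounding box has width 9 and height 8.
An axis-aligned square enclosing the set must have side ≥ max(width, height).
So the minimum side is max(9, 8) = 9.

9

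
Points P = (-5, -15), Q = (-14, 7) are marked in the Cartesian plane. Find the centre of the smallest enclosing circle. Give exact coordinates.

The smallest circle enclosing two points has them as diameter endpoints.
Centre = midpoint = (-9.5, -4); r² = |PQ|²/4 = 565/4 = 141.25.
Centre = (-9.5, -4).

(-9.5, -4)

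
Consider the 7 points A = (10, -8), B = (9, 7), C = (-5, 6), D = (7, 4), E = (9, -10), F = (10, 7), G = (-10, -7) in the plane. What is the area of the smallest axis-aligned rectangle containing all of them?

340

x ranges over [-10, 10], width 20.
y ranges over [-10, 7], height 17.
Area = 20 × 17 = 340.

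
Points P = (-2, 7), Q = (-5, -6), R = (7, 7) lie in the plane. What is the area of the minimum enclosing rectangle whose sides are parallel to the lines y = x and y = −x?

125

In coordinates u = x + y, v = x − y the rectangle is axis-aligned; the map (x,y)→(u,v) scales areas by 2.
u-values: 5, -11, 14; range = 14 − (-11) = 25.
v-values: -9, 1, 0; range = 1 − (-9) = 10.
Area = (25 × 10) / 2 = 125.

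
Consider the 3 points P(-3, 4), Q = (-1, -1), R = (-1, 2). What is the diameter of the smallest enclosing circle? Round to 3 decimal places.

Side lengths²: PQ² = 29, PR² = 8, QR² = 9.
Since PQ² = 29 ≥ 9 + 8 = 17, the angle opposite PQ is not acute, so the smallest enclosing circle has PQ as diameter.
Centre = midpoint of PQ = (-2, 1.5), r² = 29/4 = 7.25.
Diameter = 2r = 2√(7.25) ≈ 5.385.

5.385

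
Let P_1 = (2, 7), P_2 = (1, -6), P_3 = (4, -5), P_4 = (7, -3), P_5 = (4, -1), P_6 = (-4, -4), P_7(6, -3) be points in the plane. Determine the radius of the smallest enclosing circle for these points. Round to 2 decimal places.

The minimum enclosing circle of a finite set is fixed by two of the points (as a diameter) or three (as a circumcircle).
The minimum enclosing circle is determined by three boundary points: P_1, P_4, P_6.
Their circumcentre is (53/46, 15/46) with r² = 47885/1058.
The farthest remaining point P_2 is at distance² 42365/1058 ≤ 47885/1058.
r = √(47885/1058) ≈ 6.73.

6.73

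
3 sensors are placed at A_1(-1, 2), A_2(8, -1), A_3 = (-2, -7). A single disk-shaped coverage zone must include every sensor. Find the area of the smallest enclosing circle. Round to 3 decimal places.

111.719

Side lengths²: A_1A_2² = 90, A_1A_3² = 82, A_2A_3² = 136.
Since A_2A_3² = 136 < 90 + 82 = 172, the triangle is acute, so the smallest enclosing circle is the circumcircle.
Circumcentre = (33/14, -41/14), r² = 3485/98.
Area = π·r² = π·3485/98 ≈ 111.719.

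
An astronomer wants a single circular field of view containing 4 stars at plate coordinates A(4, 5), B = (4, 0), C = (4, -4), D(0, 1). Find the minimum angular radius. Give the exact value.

The minimum enclosing circle of a finite set is fixed by two of the points (as a diameter) or three (as a circumcircle).
The farthest pair is A–C with squared distance 81. The circle on this segment as diameter has centre (4, 0.5) and r² = 81/4 = 20.25.
Check B: distance² to centre = 0.25 ≤ 20.25, so it lies inside.
All remaining points lie in this disk, and no smaller disk contains both endpoints, so this is the minimum enclosing circle.
r = √(20.25) = 4.5.

4.5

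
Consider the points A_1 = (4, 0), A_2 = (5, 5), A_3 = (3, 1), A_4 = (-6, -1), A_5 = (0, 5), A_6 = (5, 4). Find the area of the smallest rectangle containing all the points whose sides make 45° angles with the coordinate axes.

76.5

In coordinates u = x + y, v = x − y the rectangle is axis-aligned; the map (x,y)→(u,v) scales areas by 2.
u-values: 4, 10, 4, -7, 5, 9; range = 10 − (-7) = 17.
v-values: 4, 0, 2, -5, -5, 1; range = 4 − (-5) = 9.
Area = (17 × 9) / 2 = 76.5.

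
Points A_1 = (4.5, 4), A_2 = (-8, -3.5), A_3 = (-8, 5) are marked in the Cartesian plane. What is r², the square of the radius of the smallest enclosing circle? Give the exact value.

53.465

Side lengths²: A_1A_2² = 212.5, A_1A_3² = 157.25, A_2A_3² = 72.25.
Since A_1A_2² = 212.5 < 157.25 + 72.25 = 229.5, the triangle is acute, so the smallest enclosing circle is the circumcircle.
Circumcentre = (-2.05, 0.75), r² = 53.465.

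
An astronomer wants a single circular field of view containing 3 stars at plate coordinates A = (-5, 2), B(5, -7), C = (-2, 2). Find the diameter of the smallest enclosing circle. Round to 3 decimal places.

Side lengths²: AB² = 181, AC² = 9, BC² = 130.
Since AB² = 181 ≥ 130 + 9 = 139, the angle opposite AB is not acute, so the smallest enclosing circle has AB as diameter.
Centre = midpoint of AB = (0, -2.5), r² = 181/4 = 45.25.
Diameter = 2r = 2√(45.25) ≈ 13.454.

13.454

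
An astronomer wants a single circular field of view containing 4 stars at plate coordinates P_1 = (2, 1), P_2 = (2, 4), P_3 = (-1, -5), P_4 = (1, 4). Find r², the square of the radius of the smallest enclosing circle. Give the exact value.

By Welzl's lemma the MEC is supported by two points (diametrically opposite) or three points (on a circumcircle).
The farthest pair is P_2–P_3 with squared distance 90. The circle on this segment as diameter has centre (0.5, -0.5) and r² = 90/4 = 22.5.
Check P_1: distance² to centre = 4.5 ≤ 22.5, so it lies inside.
All remaining points lie in this disk, and no smaller disk contains both endpoints, so this is the minimum enclosing circle.

22.5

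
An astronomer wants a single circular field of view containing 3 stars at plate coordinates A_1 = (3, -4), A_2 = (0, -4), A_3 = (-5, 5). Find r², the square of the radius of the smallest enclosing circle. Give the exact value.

36.25

Side lengths²: A_1A_2² = 9, A_1A_3² = 145, A_2A_3² = 106.
Since A_1A_3² = 145 ≥ 106 + 9 = 115, the angle opposite A_1A_3 is not acute, so the smallest enclosing circle has A_1A_3 as diameter.
Centre = midpoint of A_1A_3 = (-1, 0.5), r² = 145/4 = 36.25.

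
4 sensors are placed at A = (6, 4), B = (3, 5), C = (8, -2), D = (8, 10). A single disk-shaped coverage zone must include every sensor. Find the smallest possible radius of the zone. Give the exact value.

6

A smallest enclosing disk is always determined by at most three of the input points on its boundary.
The farthest pair is C–D with squared distance 144. The circle on this segment as diameter has centre (8, 4) and r² = 144/4 = 36.
Check A: distance² to centre = 4 ≤ 36, so it lies inside.
All remaining points lie in this disk, and no smaller disk contains both endpoints, so this is the minimum enclosing circle.
r = √36 = 6.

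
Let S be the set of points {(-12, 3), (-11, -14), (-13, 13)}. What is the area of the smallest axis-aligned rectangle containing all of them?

54

x ranges over [-13, -11], width 2.
y ranges over [-14, 13], height 27.
Area = 2 × 27 = 54.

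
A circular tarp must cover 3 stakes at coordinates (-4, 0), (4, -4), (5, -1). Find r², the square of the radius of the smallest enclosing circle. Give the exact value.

Call the three points A, B, C in the order given.
Side lengths²: AB² = 80, AC² = 82, BC² = 10.
Since AC² = 82 < 80 + 10 = 90, the triangle is acute, so the smallest enclosing circle is the circumcircle.
Circumcentre = (3/7, -8/7), r² = 1025/49.

1025/49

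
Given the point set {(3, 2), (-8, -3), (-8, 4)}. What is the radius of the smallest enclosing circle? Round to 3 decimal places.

Call the three points A, B, C in the order given.
Side lengths²: AB² = 146, AC² = 125, BC² = 49.
Since AB² = 146 < 125 + 49 = 174, the triangle is acute, so the smallest enclosing circle is the circumcircle.
Circumcentre = (-65/22, 0.5), r² = 9125/242.
r = √(9125/242) ≈ 6.141.

6.141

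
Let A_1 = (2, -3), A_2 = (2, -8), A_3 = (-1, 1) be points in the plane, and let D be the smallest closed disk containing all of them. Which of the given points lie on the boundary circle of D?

Side lengths²: A_1A_2² = 25, A_1A_3² = 25, A_2A_3² = 90.
Since A_2A_3² = 90 ≥ 25 + 25 = 50, the angle opposite A_2A_3 is not acute, so the smallest enclosing circle has A_2A_3 as diameter.
Centre = midpoint of A_2A_3 = (0.5, -3.5), r² = 90/4 = 22.5.
The points at distance exactly r from the centre are A_2, A_3 — 2 points.

A_2, A_3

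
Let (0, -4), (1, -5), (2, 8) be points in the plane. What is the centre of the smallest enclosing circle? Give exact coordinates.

(1.5, 1.5)

Call the three points A, B, C in the order given.
Side lengths²: AB² = 2, AC² = 148, BC² = 170.
Since BC² = 170 ≥ 148 + 2 = 150, the angle opposite BC is not acute, so the smallest enclosing circle has BC as diameter.
Centre = midpoint of BC = (1.5, 1.5), r² = 170/4 = 42.5.
Centre = (1.5, 1.5).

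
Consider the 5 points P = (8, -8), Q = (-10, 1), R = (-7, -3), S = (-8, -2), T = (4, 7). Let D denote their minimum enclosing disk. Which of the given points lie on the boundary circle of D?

P, Q, T

By Welzl's lemma the MEC is supported by two points (diametrically opposite) or three points (on a circumcircle).
The minimum enclosing circle is determined by three boundary points: P, Q, T.
Their circumcentre is (-9/26, -57/26) with r² = 34945/338.
The farthest remaining point S is at distance² 19813/338 ≤ 34945/338.
The points at distance exactly r from the centre are P, Q, T — 3 points.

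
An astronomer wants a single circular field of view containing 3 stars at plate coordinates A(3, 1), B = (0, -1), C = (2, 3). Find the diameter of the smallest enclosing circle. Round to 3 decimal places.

4.472

Side lengths²: AB² = 13, AC² = 5, BC² = 20.
Since BC² = 20 ≥ 13 + 5 = 18, the angle opposite BC is not acute, so the smallest enclosing circle has BC as diameter.
Centre = midpoint of BC = (1, 1), r² = 20/4 = 5.
Diameter = 2r = 2√5 ≈ 4.472.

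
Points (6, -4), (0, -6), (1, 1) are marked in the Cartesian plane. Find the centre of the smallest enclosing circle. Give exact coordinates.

Call the three points A, B, C in the order given.
Side lengths²: AB² = 40, AC² = 50, BC² = 50.
Since BC² = 50 < 50 + 40 = 90, the triangle is acute, so the smallest enclosing circle is the circumcircle.
Circumcentre = (2.25, -2.75), r² = 15.625.
Centre = (2.25, -2.75).

(2.25, -2.75)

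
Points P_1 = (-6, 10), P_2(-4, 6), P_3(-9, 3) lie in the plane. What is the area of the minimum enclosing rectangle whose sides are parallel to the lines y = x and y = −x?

In coordinates u = x + y, v = x − y the rectangle is axis-aligned; the map (x,y)→(u,v) scales areas by 2.
u-values: 4, 2, -6; range = 4 − (-6) = 10.
v-values: -16, -10, -12; range = -10 − (-16) = 6.
Area = (10 × 6) / 2 = 30.

30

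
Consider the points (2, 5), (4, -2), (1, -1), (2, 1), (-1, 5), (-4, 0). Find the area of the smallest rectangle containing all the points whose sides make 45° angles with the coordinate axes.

In coordinates u = x + y, v = x − y the rectangle is axis-aligned; the map (x,y)→(u,v) scales areas by 2.
u-values: 7, 2, 0, 3, 4, -4; range = 7 − (-4) = 11.
v-values: -3, 6, 2, 1, -6, -4; range = 6 − (-6) = 12.
Area = (11 × 12) / 2 = 66.

66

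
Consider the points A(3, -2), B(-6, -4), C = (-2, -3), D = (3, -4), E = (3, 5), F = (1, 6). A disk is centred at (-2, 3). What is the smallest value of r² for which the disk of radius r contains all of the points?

The required radius is the distance from (-2, 3) to the farthest point.
Squared distances: 50, 65, 36, 74, 29, 18.
Maximum is 74, attained at D.

74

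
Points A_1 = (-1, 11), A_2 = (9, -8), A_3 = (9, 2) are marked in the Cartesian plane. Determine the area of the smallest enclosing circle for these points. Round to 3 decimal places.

Side lengths²: A_1A_2² = 461, A_1A_3² = 181, A_2A_3² = 100.
Since A_1A_2² = 461 ≥ 181 + 100 = 281, the angle opposite A_1A_2 is not acute, so the smallest enclosing circle has A_1A_2 as diameter.
Centre = midpoint of A_1A_2 = (4, 1.5), r² = 461/4 = 115.25.
Area = π·r² = π·115.25 ≈ 362.069.

362.069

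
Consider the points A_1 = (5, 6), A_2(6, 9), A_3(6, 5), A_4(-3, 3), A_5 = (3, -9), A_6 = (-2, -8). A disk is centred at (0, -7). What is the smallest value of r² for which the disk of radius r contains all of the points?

292

The required radius is the distance from (0, -7) to the farthest point.
Squared distances: 194, 292, 180, 109, 13, 5.
Maximum is 292, attained at A_2.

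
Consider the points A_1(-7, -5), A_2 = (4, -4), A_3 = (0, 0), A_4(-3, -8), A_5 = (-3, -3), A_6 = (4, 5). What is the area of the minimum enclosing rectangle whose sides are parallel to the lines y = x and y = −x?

105

In coordinates u = x + y, v = x − y the rectangle is axis-aligned; the map (x,y)→(u,v) scales areas by 2.
u-values: -12, 0, 0, -11, -6, 9; range = 9 − (-12) = 21.
v-values: -2, 8, 0, 5, 0, -1; range = 8 − (-2) = 10.
Area = (21 × 10) / 2 = 105.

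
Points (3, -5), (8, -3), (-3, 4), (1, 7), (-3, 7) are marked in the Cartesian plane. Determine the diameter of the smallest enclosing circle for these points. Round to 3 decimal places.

14.866

The farthest pair is (8, -3)–(-3, 7) with squared distance 221. The circle on this segment as diameter has centre (2.5, 2) and r² = 221/4 = 55.25.
Check (3, -5): distance² to centre = 49.25 ≤ 55.25, so it lies inside.
All remaining points lie in this disk, and no smaller disk contains both endpoints, so this is the minimum enclosing circle.
Diameter = 2r = 2√(55.25) ≈ 14.866.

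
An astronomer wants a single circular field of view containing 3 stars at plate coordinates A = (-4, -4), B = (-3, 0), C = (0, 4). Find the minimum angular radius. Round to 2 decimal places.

4.47

Side lengths²: AB² = 17, AC² = 80, BC² = 25.
Since AC² = 80 ≥ 25 + 17 = 42, the angle opposite AC is not acute, so the smallest enclosing circle has AC as diameter.
Centre = midpoint of AC = (-2, 0), r² = 80/4 = 20.
r = √20 ≈ 4.47.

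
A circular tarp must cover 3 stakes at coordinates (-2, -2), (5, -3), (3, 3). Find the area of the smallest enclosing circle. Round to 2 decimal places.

49.09

Call the three points A, B, C in the order given.
Side lengths²: AB² = 50, AC² = 50, BC² = 40.
Since AC² = 50 < 50 + 40 = 90, the triangle is acute, so the smallest enclosing circle is the circumcircle.
Circumcentre = (1.75, -0.75), r² = 15.625.
Area = π·r² = π·15.625 ≈ 49.09.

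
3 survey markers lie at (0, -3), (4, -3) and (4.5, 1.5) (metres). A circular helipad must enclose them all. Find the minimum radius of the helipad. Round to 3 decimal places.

Call the three points A, B, C in the order given.
Side lengths²: AB² = 16, AC² = 40.5, BC² = 20.5.
Since AC² = 40.5 ≥ 20.5 + 16 = 36.5, the angle opposite AC is not acute, so the smallest enclosing circle has AC as diameter.
Centre = midpoint of AC = (2.25, -0.75), r² = 40.5/4 = 10.125.
r = √(10.125) ≈ 3.182.

3.182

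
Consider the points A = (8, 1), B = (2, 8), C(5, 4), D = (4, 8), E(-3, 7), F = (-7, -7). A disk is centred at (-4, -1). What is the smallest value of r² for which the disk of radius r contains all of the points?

148

The required radius is the distance from (-4, -1) to the farthest point.
Squared distances: 148, 117, 106, 145, 65, 45.
Maximum is 148, attained at A.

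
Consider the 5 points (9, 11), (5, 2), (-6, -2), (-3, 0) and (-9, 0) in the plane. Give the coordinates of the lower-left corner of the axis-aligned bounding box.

x-range [-9, 9], y-range [-2, 11].
The lower-left corner is (-9, -2).

(-9, -2)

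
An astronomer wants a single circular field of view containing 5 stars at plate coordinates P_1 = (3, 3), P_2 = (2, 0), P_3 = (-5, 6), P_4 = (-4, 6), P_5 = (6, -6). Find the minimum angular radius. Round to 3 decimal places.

The minimum enclosing circle of a finite set is fixed by two of the points (as a diameter) or three (as a circumcircle).
The farthest pair is P_3–P_5 with squared distance 265. The circle on this segment as diameter has centre (0.5, 0) and r² = 265/4 = 66.25.
Check P_1: distance² to centre = 15.25 ≤ 66.25, so it lies inside.
All remaining points lie in this disk, and no smaller disk contains both endpoints, so this is the minimum enclosing circle.
r = √(66.25) ≈ 8.139.

8.139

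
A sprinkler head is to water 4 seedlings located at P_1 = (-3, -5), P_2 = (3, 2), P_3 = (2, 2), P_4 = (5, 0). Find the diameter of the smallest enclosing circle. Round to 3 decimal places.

9.462

The minimum enclosing circle of a finite set is fixed by two of the points (as a diameter) or three (as a circumcircle).
The minimum enclosing circle is determined by three boundary points: P_1, P_2, P_4.
Their circumcentre is (21/26, -57/26) with r² = 7565/338.
The farthest remaining point P_3 is at distance² 6421/338 ≤ 7565/338.
Diameter = 2r = 2√(7565/338) ≈ 9.462.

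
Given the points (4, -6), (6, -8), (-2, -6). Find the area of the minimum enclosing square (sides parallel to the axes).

The bounding box has width 8 and height 2.
An axis-aligned square enclosing the set must have side ≥ max(width, height).
So the minimum side is max(8, 2) = 8.
Area = 8² = 64.

64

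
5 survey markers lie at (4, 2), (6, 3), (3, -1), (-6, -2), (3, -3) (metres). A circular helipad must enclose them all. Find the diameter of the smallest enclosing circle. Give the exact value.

13

The farthest pair is (6, 3)–(-6, -2) with squared distance 169. The circle on this segment as diameter has centre (0, 0.5) and r² = 169/4 = 42.25.
Check (4, 2): distance² to centre = 18.25 ≤ 42.25, so it lies inside.
All remaining points lie in this disk, and no smaller disk contains both endpoints, so this is the minimum enclosing circle.
Diameter = 2r = 2√(42.25) = 13.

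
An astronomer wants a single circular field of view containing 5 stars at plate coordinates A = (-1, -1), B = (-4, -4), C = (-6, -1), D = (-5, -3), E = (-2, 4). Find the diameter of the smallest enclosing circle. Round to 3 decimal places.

The farthest pair is B–E with squared distance 68. The circle on this segment as diameter has centre (-3, 0) and r² = 68/4 = 17.
Check A: distance² to centre = 5 ≤ 17, so it lies inside.
All remaining points lie in this disk, and no smaller disk contains both endpoints, so this is the minimum enclosing circle.
Diameter = 2r = 2√17 ≈ 8.246.

8.246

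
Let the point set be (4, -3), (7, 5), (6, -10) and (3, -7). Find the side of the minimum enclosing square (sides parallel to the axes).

15

The bounding box has width 4 and height 15.
An axis-aligned square enclosing the set must have side ≥ max(width, height).
So the minimum side is max(4, 15) = 15.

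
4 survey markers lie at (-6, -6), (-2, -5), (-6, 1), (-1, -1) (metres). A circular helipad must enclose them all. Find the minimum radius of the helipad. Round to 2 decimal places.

The minimum enclosing circle is determined by three boundary points: (-6, -6), (-6, 1), (-1, -1).
Their circumcentre is (-4.5, -2.5) with r² = 14.5.
The farthest remaining point (-2, -5) is at distance² 12.5 ≤ 14.5.
r = √(14.5) ≈ 3.81.

3.81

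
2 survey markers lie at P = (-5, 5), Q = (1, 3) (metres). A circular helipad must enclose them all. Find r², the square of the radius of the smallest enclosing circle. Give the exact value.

10

The smallest circle enclosing two points has them as diameter endpoints.
Centre = midpoint = (-2, 4); r² = |PQ|²/4 = 40/4 = 10.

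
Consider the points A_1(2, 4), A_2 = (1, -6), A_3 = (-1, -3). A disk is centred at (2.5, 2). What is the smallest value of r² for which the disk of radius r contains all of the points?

66.25

The required radius is the distance from (2.5, 2) to the farthest point.
Squared distances: 4.25, 66.25, 37.25.
Maximum is 66.25, attained at A_2.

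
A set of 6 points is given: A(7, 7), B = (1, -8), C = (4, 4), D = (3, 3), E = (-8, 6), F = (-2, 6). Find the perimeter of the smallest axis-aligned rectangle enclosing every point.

60

Width = max x − min x = 7 − (-8) = 15.
Height = max y − min y = 7 − (-8) = 15.
Perimeter = 2(15 + 15) = 60.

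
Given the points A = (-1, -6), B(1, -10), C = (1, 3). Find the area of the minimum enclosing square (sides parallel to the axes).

The bounding box has width 2 and height 13.
An axis-aligned square enclosing the set must have side ≥ max(width, height).
So the minimum side is max(2, 13) = 13.
Area = 13² = 169.

169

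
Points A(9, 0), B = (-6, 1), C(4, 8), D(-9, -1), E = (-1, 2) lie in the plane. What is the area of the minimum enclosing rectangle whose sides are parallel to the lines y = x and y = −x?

In coordinates u = x + y, v = x − y the rectangle is axis-aligned; the map (x,y)→(u,v) scales areas by 2.
u-values: 9, -5, 12, -10, 1; range = 12 − (-10) = 22.
v-values: 9, -7, -4, -8, -3; range = 9 − (-8) = 17.
Area = (22 × 17) / 2 = 187.

187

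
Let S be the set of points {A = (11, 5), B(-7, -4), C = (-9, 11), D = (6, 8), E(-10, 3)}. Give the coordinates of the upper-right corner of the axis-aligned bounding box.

(11, 11)

x-range [-10, 11], y-range [-4, 11].
The upper-right corner is (11, 11).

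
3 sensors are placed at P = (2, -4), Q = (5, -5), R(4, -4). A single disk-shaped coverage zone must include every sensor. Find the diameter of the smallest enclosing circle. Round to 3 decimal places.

Side lengths²: PQ² = 10, PR² = 4, QR² = 2.
Since PQ² = 10 ≥ 4 + 2 = 6, the angle opposite PQ is not acute, so the smallest enclosing circle has PQ as diameter.
Centre = midpoint of PQ = (3.5, -4.5), r² = 10/4 = 2.5.
Diameter = 2r = 2√(2.5) ≈ 3.162.

3.162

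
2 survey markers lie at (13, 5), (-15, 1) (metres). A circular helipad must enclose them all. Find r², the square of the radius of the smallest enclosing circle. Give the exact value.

200

The smallest circle enclosing two points has them as diameter endpoints.
Centre = midpoint = (-1, 3); r² = |(13, 5)−(-15, 1)|²/4 = 800/4 = 200.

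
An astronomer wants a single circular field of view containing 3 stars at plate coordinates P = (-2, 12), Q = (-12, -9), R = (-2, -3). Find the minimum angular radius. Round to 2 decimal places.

11.63

Side lengths²: PQ² = 541, PR² = 225, QR² = 136.
Since PQ² = 541 ≥ 225 + 136 = 361, the angle opposite PQ is not acute, so the smallest enclosing circle has PQ as diameter.
Centre = midpoint of PQ = (-7, 1.5), r² = 541/4 = 135.25.
r = √(135.25) ≈ 11.63.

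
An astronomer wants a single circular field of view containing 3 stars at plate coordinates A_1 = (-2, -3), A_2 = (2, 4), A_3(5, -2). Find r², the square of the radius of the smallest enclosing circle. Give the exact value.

325/18

Side lengths²: A_1A_2² = 65, A_1A_3² = 50, A_2A_3² = 45.
Since A_1A_2² = 65 < 50 + 45 = 95, the triangle is acute, so the smallest enclosing circle is the circumcircle.
Circumcentre = (7/6, -1/6), r² = 325/18.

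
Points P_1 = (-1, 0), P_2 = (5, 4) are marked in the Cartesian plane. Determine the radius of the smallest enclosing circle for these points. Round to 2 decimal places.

3.61

The smallest circle enclosing two points has them as diameter endpoints.
Centre = midpoint = (2, 2); r² = |P_1P_2|²/4 = 52/4 = 13.
r = √13 ≈ 3.61.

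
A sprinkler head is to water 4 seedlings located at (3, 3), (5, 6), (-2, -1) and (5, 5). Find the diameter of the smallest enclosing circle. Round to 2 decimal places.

9.90

By Welzl's lemma the MEC is supported by two points (diametrically opposite) or three points (on a circumcircle).
The farthest pair is (5, 6)–(-2, -1) with squared distance 98. The circle on this segment as diameter has centre (1.5, 2.5) and r² = 98/4 = 24.5.
Check (3, 3): distance² to centre = 2.5 ≤ 24.5, so it lies inside.
All remaining points lie in this disk, and no smaller disk contains both endpoints, so this is the minimum enclosing circle.
Diameter = 2r = 2√(24.5) ≈ 9.90.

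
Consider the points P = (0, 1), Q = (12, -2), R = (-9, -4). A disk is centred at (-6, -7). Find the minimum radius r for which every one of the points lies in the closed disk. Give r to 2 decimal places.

18.68

The required radius is the distance from (-6, -7) to the farthest point.
Squared distances: 100, 349, 18.
Maximum is 349, attained at Q.
r = √349 ≈ 18.68.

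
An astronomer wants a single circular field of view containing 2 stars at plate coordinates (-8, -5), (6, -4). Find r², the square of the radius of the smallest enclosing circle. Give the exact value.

The smallest circle enclosing two points has them as diameter endpoints.
Centre = midpoint = (-1, -4.5); r² = |(-8, -5)−(6, -4)|²/4 = 197/4 = 49.25.

49.25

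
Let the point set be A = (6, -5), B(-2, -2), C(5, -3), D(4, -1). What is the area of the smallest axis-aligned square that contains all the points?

The bounding box has width 8 and height 4.
An axis-aligned square enclosing the set must have side ≥ max(width, height).
So the minimum side is max(8, 4) = 8.
Area = 8² = 64.

64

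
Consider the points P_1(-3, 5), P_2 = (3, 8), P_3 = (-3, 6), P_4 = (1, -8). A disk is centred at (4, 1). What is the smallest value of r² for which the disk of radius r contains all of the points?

90

The required radius is the distance from (4, 1) to the farthest point.
Squared distances: 65, 50, 74, 90.
Maximum is 90, attained at P_4.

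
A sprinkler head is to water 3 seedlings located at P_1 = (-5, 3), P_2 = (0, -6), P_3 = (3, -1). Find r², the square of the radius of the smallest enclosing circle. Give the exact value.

4505/169

Side lengths²: P_1P_2² = 106, P_1P_3² = 80, P_2P_3² = 34.
Since P_1P_2² = 106 < 80 + 34 = 114, the triangle is acute, so the smallest enclosing circle is the circumcircle.
Circumcentre = (-28/13, -17/13), r² = 4505/169.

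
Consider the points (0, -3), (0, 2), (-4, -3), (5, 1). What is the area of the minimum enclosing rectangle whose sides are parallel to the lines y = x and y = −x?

39

In coordinates u = x + y, v = x − y the rectangle is axis-aligned; the map (x,y)→(u,v) scales areas by 2.
u-values: -3, 2, -7, 6; range = 6 − (-7) = 13.
v-values: 3, -2, -1, 4; range = 4 − (-2) = 6.
Area = (13 × 6) / 2 = 39.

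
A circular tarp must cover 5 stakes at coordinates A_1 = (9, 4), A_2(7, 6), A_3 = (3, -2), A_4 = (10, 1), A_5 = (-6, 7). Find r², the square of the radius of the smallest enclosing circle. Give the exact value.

The farthest pair is A_4–A_5 with squared distance 292. The circle on this segment as diameter has centre (2, 4) and r² = 292/4 = 73.
Check A_1: distance² to centre = 49 ≤ 73, so it lies inside.
All remaining points lie in this disk, and no smaller disk contains both endpoints, so this is the minimum enclosing circle.

73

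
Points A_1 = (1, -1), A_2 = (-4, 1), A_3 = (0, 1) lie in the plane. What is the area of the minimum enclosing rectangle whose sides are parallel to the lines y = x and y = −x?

14

In coordinates u = x + y, v = x − y the rectangle is axis-aligned; the map (x,y)→(u,v) scales areas by 2.
u-values: 0, -3, 1; range = 1 − (-3) = 4.
v-values: 2, -5, -1; range = 2 − (-5) = 7.
Area = (4 × 7) / 2 = 14.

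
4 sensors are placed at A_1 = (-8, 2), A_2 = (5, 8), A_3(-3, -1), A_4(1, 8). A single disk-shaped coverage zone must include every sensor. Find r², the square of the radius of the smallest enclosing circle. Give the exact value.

The minimum enclosing circle of a finite set is fixed by two of the points (as a diameter) or three (as a circumcircle).
The farthest pair is A_1–A_2 with squared distance 205. The circle on this segment as diameter has centre (-1.5, 5) and r² = 205/4 = 51.25.
Check A_3: distance² to centre = 38.25 ≤ 51.25, so it lies inside.
All remaining points lie in this disk, and no smaller disk contains both endpoints, so this is the minimum enclosing circle.

51.25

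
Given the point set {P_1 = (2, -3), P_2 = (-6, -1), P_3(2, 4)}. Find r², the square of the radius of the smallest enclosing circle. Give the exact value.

Side lengths²: P_1P_2² = 68, P_1P_3² = 49, P_2P_3² = 89.
Since P_2P_3² = 89 < 68 + 49 = 117, the triangle is acute, so the smallest enclosing circle is the circumcircle.
Circumcentre = (-1.375, 0.5), r² = 23.640625.

23.640625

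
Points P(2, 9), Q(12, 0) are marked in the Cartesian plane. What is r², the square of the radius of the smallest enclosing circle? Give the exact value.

45.25

The smallest circle enclosing two points has them as diameter endpoints.
Centre = midpoint = (7, 4.5); r² = |PQ|²/4 = 181/4 = 45.25.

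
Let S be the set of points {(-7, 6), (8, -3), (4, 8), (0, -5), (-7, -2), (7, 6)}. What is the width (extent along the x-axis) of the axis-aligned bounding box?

max x = 8, min x = -7, so width = 15.

15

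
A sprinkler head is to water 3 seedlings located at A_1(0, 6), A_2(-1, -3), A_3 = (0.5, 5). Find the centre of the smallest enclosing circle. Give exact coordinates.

(-0.5, 1.5)

Side lengths²: A_1A_2² = 82, A_1A_3² = 1.25, A_2A_3² = 66.25.
Since A_1A_2² = 82 ≥ 66.25 + 1.25 = 67.5, the angle opposite A_1A_2 is not acute, so the smallest enclosing circle has A_1A_2 as diameter.
Centre = midpoint of A_1A_2 = (-0.5, 1.5), r² = 82/4 = 20.5.
Centre = (-0.5, 1.5).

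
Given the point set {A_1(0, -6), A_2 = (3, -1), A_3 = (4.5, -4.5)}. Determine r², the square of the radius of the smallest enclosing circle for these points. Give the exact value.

Side lengths²: A_1A_2² = 34, A_1A_3² = 22.5, A_2A_3² = 14.5.
Since A_1A_2² = 34 < 22.5 + 14.5 = 37, the triangle is acute, so the smallest enclosing circle is the circumcircle.
Circumcentre = (41/24, -3.625), r² = 2465/288.

2465/288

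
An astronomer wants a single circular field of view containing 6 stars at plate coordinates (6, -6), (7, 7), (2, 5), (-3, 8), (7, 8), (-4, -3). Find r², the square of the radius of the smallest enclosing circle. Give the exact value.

A smallest enclosing disk is always determined by at most three of the input points on its boundary.
The minimum enclosing circle is determined by three boundary points: (6, -6), (-3, 8), (7, 8).
Their circumcentre is (2, 37/28) with r² = 54569/784.
The farthest remaining point (7, 7) is at distance² 44881/784 ≤ 54569/784.

54569/784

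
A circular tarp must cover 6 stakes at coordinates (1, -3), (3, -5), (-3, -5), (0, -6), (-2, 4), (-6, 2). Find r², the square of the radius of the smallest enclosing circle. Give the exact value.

32.5

By Welzl's lemma the MEC is supported by two points (diametrically opposite) or three points (on a circumcircle).
The farthest pair is (3, -5)–(-6, 2) with squared distance 130. The circle on this segment as diameter has centre (-1.5, -1.5) and r² = 130/4 = 32.5.
Check (1, -3): distance² to centre = 8.5 ≤ 32.5, so it lies inside.
All remaining points lie in this disk, and no smaller disk contains both endpoints, so this is the minimum enclosing circle.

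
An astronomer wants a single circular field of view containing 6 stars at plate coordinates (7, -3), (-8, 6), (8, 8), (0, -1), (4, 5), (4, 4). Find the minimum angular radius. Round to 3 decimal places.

The minimum enclosing circle is determined by three boundary points: (7, -3), (-8, 6), (8, 8).
Their circumcentre is (14/29, 91/29) with r² = 67405/841.
The farthest remaining point (0, -1) is at distance² 14596/841 ≤ 67405/841.
r = √(67405/841) ≈ 8.953.

8.953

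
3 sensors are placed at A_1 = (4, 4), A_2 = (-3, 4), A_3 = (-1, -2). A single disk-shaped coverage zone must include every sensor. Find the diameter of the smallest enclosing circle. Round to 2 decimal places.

Side lengths²: A_1A_2² = 49, A_1A_3² = 61, A_2A_3² = 40.
Since A_1A_3² = 61 < 49 + 40 = 89, the triangle is acute, so the smallest enclosing circle is the circumcircle.
Circumcentre = (0.5, 11/6), r² = 305/18.
Diameter = 2r = 2√(305/18) ≈ 8.23.

8.23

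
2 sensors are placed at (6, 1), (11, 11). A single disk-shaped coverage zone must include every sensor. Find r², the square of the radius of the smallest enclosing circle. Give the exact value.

31.25

The smallest circle enclosing two points has them as diameter endpoints.
Centre = midpoint = (8.5, 6); r² = |(6, 1)−(11, 11)|²/4 = 125/4 = 31.25.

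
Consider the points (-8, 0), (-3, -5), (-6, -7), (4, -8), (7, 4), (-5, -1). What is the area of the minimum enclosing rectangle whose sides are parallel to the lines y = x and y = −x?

240

In coordinates u = x + y, v = x − y the rectangle is axis-aligned; the map (x,y)→(u,v) scales areas by 2.
u-values: -8, -8, -13, -4, 11, -6; range = 11 − (-13) = 24.
v-values: -8, 2, 1, 12, 3, -4; range = 12 − (-8) = 20.
Area = (24 × 20) / 2 = 240.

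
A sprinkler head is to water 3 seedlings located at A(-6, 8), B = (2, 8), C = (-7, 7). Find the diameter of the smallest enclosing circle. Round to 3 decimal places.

9.055

Side lengths²: AB² = 64, AC² = 2, BC² = 82.
Since BC² = 82 ≥ 64 + 2 = 66, the angle opposite BC is not acute, so the smallest enclosing circle has BC as diameter.
Centre = midpoint of BC = (-2.5, 7.5), r² = 82/4 = 20.5.
Diameter = 2r = 2√(20.5) ≈ 9.055.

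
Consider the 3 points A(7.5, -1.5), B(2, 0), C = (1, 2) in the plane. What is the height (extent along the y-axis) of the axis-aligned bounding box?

max y = 2, min y = -1.5, so height = 3.5.

3.5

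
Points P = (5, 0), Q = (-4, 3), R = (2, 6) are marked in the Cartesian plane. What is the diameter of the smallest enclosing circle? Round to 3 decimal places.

9.487

Side lengths²: PQ² = 90, PR² = 45, QR² = 45.
Since PQ² = 90 ≥ 45 + 45 = 90, the angle opposite PQ is not acute, so the smallest enclosing circle has PQ as diameter.
Centre = midpoint of PQ = (0.5, 1.5), r² = 90/4 = 22.5.
Diameter = 2r = 2√(22.5) ≈ 9.487.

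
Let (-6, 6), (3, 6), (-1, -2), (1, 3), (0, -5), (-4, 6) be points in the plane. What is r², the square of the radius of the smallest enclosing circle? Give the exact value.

10205/242

The minimum enclosing circle of a finite set is fixed by two of the points (as a diameter) or three (as a circumcircle).
The minimum enclosing circle is determined by three boundary points: (-6, 6), (3, 6), (0, -5).
Their circumcentre is (-1.5, 29/22) with r² = 10205/242.
The farthest remaining point (-4, 6) is at distance² 6817/242 ≤ 10205/242.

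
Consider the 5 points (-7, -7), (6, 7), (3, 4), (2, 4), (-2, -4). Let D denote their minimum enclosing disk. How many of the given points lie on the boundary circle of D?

2

The minimum enclosing circle of a finite set is fixed by two of the points (as a diameter) or three (as a circumcircle).
The farthest pair is (-7, -7)–(6, 7) with squared distance 365. The circle on this segment as diameter has centre (-0.5, 0) and r² = 365/4 = 91.25.
Check (3, 4): distance² to centre = 28.25 ≤ 91.25, so it lies inside.
All remaining points lie in this disk, and no smaller disk contains both endpoints, so this is the minimum enclosing circle.
The points at distance exactly r from the centre are (-7, -7), (6, 7) — 2 points.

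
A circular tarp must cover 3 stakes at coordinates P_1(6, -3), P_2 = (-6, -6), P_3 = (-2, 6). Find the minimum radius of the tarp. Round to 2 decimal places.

Side lengths²: P_1P_2² = 153, P_1P_3² = 145, P_2P_3² = 160.
Since P_2P_3² = 160 < 153 + 145 = 298, the triangle is acute, so the smallest enclosing circle is the circumcircle.
Circumcentre = (-19/22, -23/22), r² = 12325/242.
r = √(12325/242) ≈ 7.14.

7.14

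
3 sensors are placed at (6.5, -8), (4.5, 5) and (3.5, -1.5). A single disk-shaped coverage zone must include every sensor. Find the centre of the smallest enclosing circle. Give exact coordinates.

Call the three points A, B, C in the order given.
Side lengths²: AB² = 173, AC² = 51.25, BC² = 43.25.
Since AB² = 173 ≥ 51.25 + 43.25 = 94.5, the angle opposite AB is not acute, so the smallest enclosing circle has AB as diameter.
Centre = midpoint of AB = (5.5, -1.5), r² = 173/4 = 43.25.
Centre = (5.5, -1.5).

(5.5, -1.5)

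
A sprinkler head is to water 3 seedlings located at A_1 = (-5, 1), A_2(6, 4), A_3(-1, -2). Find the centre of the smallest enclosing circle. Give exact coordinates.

(0.5, 2.5)

Side lengths²: A_1A_2² = 130, A_1A_3² = 25, A_2A_3² = 85.
Since A_1A_2² = 130 ≥ 85 + 25 = 110, the angle opposite A_1A_2 is not acute, so the smallest enclosing circle has A_1A_2 as diameter.
Centre = midpoint of A_1A_2 = (0.5, 2.5), r² = 130/4 = 32.5.
Centre = (0.5, 2.5).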